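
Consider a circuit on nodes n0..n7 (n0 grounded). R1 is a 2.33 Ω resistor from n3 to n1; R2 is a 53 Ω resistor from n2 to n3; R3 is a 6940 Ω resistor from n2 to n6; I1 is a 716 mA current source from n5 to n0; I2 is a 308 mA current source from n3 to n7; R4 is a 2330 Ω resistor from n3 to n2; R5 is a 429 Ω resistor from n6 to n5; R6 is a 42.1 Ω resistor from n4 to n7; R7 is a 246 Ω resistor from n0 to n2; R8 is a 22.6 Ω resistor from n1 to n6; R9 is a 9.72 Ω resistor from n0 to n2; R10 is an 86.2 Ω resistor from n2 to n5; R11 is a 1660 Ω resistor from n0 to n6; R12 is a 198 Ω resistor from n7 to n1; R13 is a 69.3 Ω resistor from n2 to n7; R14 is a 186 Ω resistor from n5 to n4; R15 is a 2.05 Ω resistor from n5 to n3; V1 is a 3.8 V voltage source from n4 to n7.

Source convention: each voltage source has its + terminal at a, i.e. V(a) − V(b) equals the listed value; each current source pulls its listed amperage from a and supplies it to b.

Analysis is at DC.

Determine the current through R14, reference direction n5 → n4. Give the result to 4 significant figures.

-0.1576 A

Apply KCL at each of the 7 non-ground nodes and solve the resulting linear system.
Node n1: branches {R1, R8, R12} → V_1 = -29.33
Node n2: branches {R2, R3, R4, R7, R9, R10, R13} → V_2 = -6.532
Node n3: branches {R1, R2, I2, R4, R15} → V_3 = -29.67
Node n4: branches {R6, R14, V1} → V_4 = -0.9238
Node n5: branches {I1, R5, R10, R14, R15} → V_5 = -30.24
Node n6: branches {R3, R5, R8, R11} → V_6 = -28.94
Node n7: branches {I2, R6, R12, R13, V1} → V_7 = -4.724
Source currents: i(V1)=-0.2479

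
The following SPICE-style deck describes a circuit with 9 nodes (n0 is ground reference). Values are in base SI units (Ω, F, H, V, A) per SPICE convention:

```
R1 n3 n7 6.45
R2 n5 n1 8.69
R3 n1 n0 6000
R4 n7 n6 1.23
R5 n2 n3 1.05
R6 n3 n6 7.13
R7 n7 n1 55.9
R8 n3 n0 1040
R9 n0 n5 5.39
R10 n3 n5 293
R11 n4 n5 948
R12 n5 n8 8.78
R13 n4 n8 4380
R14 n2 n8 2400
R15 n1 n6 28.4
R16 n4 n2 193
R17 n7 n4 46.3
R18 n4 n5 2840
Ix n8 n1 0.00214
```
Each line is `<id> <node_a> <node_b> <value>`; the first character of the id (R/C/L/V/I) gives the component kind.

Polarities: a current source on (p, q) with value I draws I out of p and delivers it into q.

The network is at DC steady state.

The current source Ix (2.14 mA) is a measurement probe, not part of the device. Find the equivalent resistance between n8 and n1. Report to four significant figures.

Element admittances at DC:
  Y(R1) = 0.1550 S between n3,n7
  Y(R2) = 0.1151 S between n5,n1
  Y(R3) = 0.0001667 S between n1,n0
  Y(R4) = 0.8130 S between n7,n6
  Y(R5) = 0.9524 S between n2,n3
  Y(R6) = 0.1403 S between n3,n6
  Y(R7) = 0.01789 S between n7,n1
  Y(R8) = 0.0009615 S between n3,n0
  Y(R9) = 0.1855 S between n0,n5
  Y(R10) = 0.003413 S between n3,n5
  Y(R11) = 0.001055 S between n4,n5
  Y(R12) = 0.1139 S between n5,n8
  Y(R13) = 0.0002283 S between n4,n8
  Y(R14) = 0.0004167 S between n2,n8
  Y(R15) = 0.03521 S between n1,n6
  Y(R16) = 0.005181 S between n4,n2
  Y(R17) = 0.02160 S between n7,n4
  Y(R18) = 0.0003521 S between n4,n5
  Ix: injects 0.00214 A into n1 (from n8)
Assemble and solve the 8×8 MNA system:
  V(n1)=0.01753  V(n2)=0.01517  V(n3)=0.01519  V(n4)=0.01436  V(n5)=-9.447e-05  V(n6)=0.01550  V(n7)=0.01546  V(n8)=-0.01869

R_eq = 16.93 Ω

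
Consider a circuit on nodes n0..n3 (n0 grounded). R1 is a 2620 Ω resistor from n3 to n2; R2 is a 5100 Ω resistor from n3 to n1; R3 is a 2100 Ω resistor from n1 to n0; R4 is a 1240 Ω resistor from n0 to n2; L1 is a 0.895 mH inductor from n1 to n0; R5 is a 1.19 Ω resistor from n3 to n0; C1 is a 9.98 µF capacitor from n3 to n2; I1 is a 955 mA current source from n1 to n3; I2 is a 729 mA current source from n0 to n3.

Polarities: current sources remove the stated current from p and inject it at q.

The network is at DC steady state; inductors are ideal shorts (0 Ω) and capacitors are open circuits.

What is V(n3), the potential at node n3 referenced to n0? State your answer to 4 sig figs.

Apply KCL at each of the 3 non-ground nodes and solve the resulting linear system.
Node n1: branches {R2, R3, L1, I1} → V_1 = 0.000
Node n2: branches {R1, R4, C1} → V_2 = 0.6434
Node n3: branches {R1, R2, R5, C1, I1, I2} → V_3 = 2.003
Source currents: i(L1)=-0.9546

2.003 V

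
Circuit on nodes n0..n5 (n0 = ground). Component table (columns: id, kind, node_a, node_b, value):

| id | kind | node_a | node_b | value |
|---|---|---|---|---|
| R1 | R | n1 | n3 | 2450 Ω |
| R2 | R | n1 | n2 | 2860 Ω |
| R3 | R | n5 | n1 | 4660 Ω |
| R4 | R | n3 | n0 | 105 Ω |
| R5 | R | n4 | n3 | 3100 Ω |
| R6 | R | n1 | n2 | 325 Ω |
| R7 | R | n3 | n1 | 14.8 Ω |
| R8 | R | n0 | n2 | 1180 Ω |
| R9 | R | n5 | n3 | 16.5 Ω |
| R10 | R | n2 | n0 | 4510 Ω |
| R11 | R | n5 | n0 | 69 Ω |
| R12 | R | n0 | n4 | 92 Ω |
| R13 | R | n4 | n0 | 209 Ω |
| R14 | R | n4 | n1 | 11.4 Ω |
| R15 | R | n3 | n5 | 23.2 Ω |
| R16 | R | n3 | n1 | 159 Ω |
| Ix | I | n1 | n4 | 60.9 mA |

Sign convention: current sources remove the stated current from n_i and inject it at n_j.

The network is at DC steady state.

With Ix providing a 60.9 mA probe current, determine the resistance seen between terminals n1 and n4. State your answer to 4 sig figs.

R_eq = 10.38 Ω

MNA unknowns: 5 node voltages V₁..V_5
R1: Y=0.0004082 on G[1,3]
R2: Y=0.0003497 on G[1,2]
R3: Y=0.0002146 on G[5,1]
R4: Y=0.009524 on G[3,0]
R5: Y=0.0003226 on G[4,3]
R6: Y=0.003077 on G[1,2]
R7: Y=0.06757 on G[3,1]
R8: Y=0.0008475 on G[0,2]
R9: Y=0.06061 on G[5,3]
R10: Y=0.0002217 on G[2,0]
R11: Y=0.01449 on G[5,0]
R12: Y=0.01087 on G[0,4]
R13: Y=0.004785 on G[4,0]
R14: Y=0.08772 on G[4,1]
R15: Y=0.04310 on G[3,5]
R16: Y=0.006289 on G[3,1]
Ix: z[1]−=0.0609, z[4]+=0.0609
solve → V1=-0.2957, V2=-0.2254, V3=-0.2259, V4=0.3364, V5=-0.1984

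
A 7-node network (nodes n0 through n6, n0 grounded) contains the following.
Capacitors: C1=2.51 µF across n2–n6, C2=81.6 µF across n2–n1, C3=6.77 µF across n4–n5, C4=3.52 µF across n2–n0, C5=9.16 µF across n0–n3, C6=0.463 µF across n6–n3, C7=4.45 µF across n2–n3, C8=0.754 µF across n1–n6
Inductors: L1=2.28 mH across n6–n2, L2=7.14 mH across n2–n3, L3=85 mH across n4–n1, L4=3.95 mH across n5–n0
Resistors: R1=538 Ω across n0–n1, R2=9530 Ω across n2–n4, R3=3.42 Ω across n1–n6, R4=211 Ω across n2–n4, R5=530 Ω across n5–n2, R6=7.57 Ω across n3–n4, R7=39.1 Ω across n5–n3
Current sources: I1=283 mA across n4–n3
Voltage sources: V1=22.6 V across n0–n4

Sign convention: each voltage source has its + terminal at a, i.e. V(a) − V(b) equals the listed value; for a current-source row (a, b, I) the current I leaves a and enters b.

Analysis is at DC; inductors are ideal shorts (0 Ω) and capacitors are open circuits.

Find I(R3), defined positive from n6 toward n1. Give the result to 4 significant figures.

0.5784 A

Element admittances at DC:
  Y(C1) = 0.000 S between n2,n6
  L1: short n6↔n2 (DC inductor)
  Y(R1) = 0.001859 S between n0,n1
  Y(C2) = 0.000 S between n2,n1
  Y(C3) = 0.000 S between n4,n5
  Y(C4) = 0.000 S between n2,n0
  Y(C5) = 0.000 S between n0,n3
  Y(R2) = 0.0001049 S between n2,n4
  Y(C6) = 0.000 S between n6,n3
  Y(R3) = 0.2924 S between n1,n6
  Y(R4) = 0.004739 S between n2,n4
  Y(R5) = 0.001887 S between n5,n2
  Y(R6) = 0.1321 S between n3,n4
  Y(R7) = 0.02558 S between n5,n3
  I1: injects 0.283 A into n3 (from n4)
  Y(C7) = 0.000 S between n2,n3
  L2: short n2↔n3 (DC inductor)
  Y(C8) = 0.000 S between n1,n6
  L3: short n4↔n1 (DC inductor)
  L4: short n5↔n0 (DC inductor)
  V1: constraint V(n0)−V(n4) = 22.6
Assemble and solve the 11×11 MNA system:
  V(n1)=-22.60  V(n2)=-20.62  V(n3)=-20.62  V(n4)=-22.60  V(n5)=0.000  V(n6)=-20.62
  i(L1)=-0.5784  i(L2)=-0.5491  i(L3)=-0.6204  i(L4)=-0.5663  i(V1)=-0.6083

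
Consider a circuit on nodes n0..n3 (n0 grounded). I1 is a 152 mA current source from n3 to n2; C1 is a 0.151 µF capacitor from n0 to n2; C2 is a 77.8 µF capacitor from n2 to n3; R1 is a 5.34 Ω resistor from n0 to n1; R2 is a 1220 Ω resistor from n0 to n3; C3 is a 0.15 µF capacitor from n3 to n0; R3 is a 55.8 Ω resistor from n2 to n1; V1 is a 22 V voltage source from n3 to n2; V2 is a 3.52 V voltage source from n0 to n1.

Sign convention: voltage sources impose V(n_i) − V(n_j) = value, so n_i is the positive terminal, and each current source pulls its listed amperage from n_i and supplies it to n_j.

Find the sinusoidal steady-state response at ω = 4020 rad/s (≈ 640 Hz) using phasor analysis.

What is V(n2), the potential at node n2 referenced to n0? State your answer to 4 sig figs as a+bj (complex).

MNA unknowns: 3 node voltages V₁..V_3 plus 2 source currents (V1, V2)
I1: z[3]−=0.152, z[2]+=0.152
C1: Y=0.000+0.0006070j on G[0,2]
C2: Y=0.000+0.3128j on G[2,3]
R1: Y=0.1873+0.000j on G[0,1]
R2: Y=0.0008197+0.000j on G[0,3]
C3: Y=0.000+0.0006030j on G[3,0]
R3: Y=0.01792+0.000j on G[2,1]
V1: row V3−V2=22, i_V1 at 3,2
V2: row V0−V1=3.52, i_V2 at 0,1
solve → V1=-3.520+0.000j, V2=-4.356-0.4266j, V3=17.64-0.4266j
aux → i_V1=-0.1667-6.891j, i_V2=-0.6442+0.007646j

-4.356-0.4266j V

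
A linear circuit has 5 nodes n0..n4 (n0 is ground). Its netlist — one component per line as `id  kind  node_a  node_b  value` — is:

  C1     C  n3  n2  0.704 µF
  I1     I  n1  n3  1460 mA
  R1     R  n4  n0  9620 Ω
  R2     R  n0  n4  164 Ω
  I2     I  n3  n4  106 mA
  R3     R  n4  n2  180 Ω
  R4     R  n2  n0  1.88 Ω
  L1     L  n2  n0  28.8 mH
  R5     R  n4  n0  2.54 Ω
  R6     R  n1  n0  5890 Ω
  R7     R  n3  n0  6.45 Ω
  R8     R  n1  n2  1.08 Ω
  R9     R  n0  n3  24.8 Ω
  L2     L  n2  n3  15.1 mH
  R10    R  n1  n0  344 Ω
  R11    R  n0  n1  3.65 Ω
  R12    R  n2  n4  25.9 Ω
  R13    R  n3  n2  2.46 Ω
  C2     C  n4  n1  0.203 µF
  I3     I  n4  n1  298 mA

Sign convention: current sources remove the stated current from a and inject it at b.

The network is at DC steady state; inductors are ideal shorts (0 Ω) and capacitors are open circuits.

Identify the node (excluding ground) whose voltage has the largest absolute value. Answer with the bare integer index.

1

Element admittances at DC:
  Y(C1) = 0.000 S between n3,n2
  I1: injects 1.46 A into n3 (from n1)
  Y(R1) = 0.0001040 S between n4,n0
  Y(R2) = 0.006098 S between n0,n4
  I2: injects 0.106 A into n4 (from n3)
  Y(R3) = 0.005556 S between n4,n2
  Y(R4) = 0.5319 S between n2,n0
  L1: short n2↔n0 (DC inductor)
  Y(R5) = 0.3937 S between n4,n0
  Y(R6) = 0.0001698 S between n1,n0
  Y(R7) = 0.1550 S between n3,n0
  Y(R8) = 0.9259 S between n1,n2
  Y(R9) = 0.04032 S between n0,n3
  L2: short n2↔n3 (DC inductor)
  Y(R10) = 0.002907 S between n1,n0
  Y(R11) = 0.2740 S between n0,n1
  Y(R12) = 0.03861 S between n2,n4
  Y(R13) = 0.4065 S between n3,n2
  Y(C2) = 0.000 S between n4,n1
  I3: injects 0.298 A into n1 (from n4)
Assemble and solve the 6×6 MNA system:
  V(n1)=-0.9659  V(n2)=0.000  V(n3)=0.000  V(n4)=-0.4324
  i(L1)=0.4405  i(L2)=-1.354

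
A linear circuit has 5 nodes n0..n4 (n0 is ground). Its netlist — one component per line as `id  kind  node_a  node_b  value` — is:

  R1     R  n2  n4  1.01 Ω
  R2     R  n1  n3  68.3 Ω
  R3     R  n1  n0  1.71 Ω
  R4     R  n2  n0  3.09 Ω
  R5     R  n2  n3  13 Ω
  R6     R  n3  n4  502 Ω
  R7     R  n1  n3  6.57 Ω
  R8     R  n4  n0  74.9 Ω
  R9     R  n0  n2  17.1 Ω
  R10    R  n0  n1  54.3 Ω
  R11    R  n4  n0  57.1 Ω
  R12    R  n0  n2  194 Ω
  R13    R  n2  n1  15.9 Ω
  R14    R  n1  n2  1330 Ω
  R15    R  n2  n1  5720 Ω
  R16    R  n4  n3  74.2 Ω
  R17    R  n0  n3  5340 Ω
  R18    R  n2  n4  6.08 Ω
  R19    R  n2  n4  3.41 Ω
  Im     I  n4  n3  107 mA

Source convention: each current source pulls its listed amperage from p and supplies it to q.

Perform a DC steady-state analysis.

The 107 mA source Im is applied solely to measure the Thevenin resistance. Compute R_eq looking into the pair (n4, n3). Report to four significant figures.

MNA unknowns: 4 node voltages V₁..V_4
R1: Y=0.9901 on G[2,4]
R2: Y=0.01464 on G[1,3]
R3: Y=0.5848 on G[1,0]
R4: Y=0.3236 on G[2,0]
R5: Y=0.07692 on G[2,3]
R6: Y=0.001992 on G[3,4]
R7: Y=0.1522 on G[1,3]
R8: Y=0.01335 on G[4,0]
R9: Y=0.05848 on G[0,2]
R10: Y=0.01842 on G[0,1]
R11: Y=0.01751 on G[4,0]
R12: Y=0.005155 on G[0,2]
R13: Y=0.06289 on G[2,1]
R14: Y=0.0007519 on G[1,2]
R15: Y=0.0001748 on G[2,1]
R16: Y=0.01348 on G[4,3]
R17: Y=0.0001873 on G[0,3]
R18: Y=0.1645 on G[2,4]
R19: Y=0.2933 on G[2,4]
Im: z[4]−=0.107, z[3]+=0.107
solve → V1=0.07601, V2=-0.1051, V3=0.4201, V4=-0.1691

R_eq = 5.507 Ω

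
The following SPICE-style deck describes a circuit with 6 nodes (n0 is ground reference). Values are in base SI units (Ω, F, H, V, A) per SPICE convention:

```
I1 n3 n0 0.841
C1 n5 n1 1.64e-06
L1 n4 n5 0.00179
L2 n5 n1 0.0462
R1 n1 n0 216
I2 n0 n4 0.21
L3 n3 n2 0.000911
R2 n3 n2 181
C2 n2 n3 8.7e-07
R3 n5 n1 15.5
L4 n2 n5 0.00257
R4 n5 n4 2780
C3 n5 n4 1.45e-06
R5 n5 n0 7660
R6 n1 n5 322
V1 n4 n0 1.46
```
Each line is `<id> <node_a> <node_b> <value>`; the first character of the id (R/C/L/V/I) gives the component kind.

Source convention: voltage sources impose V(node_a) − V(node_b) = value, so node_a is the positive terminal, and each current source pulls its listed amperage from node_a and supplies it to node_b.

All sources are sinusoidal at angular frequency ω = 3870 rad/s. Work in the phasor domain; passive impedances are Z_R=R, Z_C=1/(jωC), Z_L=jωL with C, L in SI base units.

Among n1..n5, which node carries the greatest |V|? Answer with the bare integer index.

Apply KCL at each of the 5 non-ground nodes and solve the resulting linear system.
Node n1: branches {C1, L2, R1, R3, R6} → V_1 = 1.172-5.709j
Node n2: branches {L3, R2, C2, L4} → V_2 = 1.248-14.47j
Node n3: branches {I1, L3, R2, C2} → V_3 = 1.189-17.47j
Node n4: branches {L1, I2, R4, C3, V1} → V_4 = 1.460+0.000j
Node n5: branches {C1, L1, L2, R3, L4, R4, C3, R5, R6} → V_5 = 1.248-6.101j
Source currents: i(V1)=-0.6366+0.02723j

3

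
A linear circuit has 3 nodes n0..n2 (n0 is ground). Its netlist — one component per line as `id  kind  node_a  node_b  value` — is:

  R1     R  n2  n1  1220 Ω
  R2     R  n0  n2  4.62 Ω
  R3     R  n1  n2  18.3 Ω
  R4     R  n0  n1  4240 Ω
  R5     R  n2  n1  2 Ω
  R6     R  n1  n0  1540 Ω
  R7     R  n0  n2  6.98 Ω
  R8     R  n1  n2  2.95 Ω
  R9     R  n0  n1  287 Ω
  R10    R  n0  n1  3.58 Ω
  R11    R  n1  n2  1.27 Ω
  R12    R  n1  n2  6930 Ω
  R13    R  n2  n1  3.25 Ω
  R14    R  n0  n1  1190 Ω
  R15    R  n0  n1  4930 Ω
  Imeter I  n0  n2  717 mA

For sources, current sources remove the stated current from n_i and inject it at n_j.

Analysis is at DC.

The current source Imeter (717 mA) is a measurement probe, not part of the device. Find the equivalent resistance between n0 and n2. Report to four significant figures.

R_eq = 1.643 Ω

Apply KCL at each of the 2 non-ground nodes and solve the resulting linear system.
Node n1: branches {R1, R3, R4, R5, R6, R8, R9, R10, R11, R12, R13, R14, R15} → V_1 = 1.030
Node n2: branches {R1, R2, R3, R5, R7, R8, R11, R12, R13, Imeter} → V_2 = 1.178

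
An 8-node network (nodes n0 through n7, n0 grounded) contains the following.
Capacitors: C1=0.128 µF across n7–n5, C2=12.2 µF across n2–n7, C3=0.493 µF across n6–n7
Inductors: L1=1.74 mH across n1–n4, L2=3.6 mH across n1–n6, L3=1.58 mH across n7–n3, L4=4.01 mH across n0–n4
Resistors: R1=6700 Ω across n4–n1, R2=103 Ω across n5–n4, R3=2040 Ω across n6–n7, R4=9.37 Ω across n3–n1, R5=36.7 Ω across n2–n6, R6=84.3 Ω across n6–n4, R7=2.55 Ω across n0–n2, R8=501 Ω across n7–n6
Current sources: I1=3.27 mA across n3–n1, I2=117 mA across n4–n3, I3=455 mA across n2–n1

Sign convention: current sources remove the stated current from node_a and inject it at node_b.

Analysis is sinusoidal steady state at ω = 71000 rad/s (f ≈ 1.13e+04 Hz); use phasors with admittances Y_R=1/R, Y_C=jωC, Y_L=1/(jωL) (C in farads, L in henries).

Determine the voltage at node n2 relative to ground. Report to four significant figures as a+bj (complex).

0.005559+0.07594j V

Apply KCL at each of the 7 non-ground nodes and solve the resulting linear system.
Node n1: branches {L1, R1, L2, R4, I1, I3} → V_1 = 4.616+26.34j
Node n2: branches {C2, R5, R7, I3} → V_2 = 0.005559+0.07594j
Node n3: branches {L3, R4, I1, I2} → V_3 = 3.429+26.61j
Node n4: branches {L1, R1, R2, L4, R6, I2} → V_4 = 8.479-0.6206j
Node n5: branches {C1, R2} → V_5 = 4.447-4.661j
Node n6: branches {L2, R3, C3, R5, R6, R8} → V_6 = 3.112-2.799j
Node n7: branches {C1, L3, C2, R3, C3, R8} → V_7 = 0.1304-0.3541j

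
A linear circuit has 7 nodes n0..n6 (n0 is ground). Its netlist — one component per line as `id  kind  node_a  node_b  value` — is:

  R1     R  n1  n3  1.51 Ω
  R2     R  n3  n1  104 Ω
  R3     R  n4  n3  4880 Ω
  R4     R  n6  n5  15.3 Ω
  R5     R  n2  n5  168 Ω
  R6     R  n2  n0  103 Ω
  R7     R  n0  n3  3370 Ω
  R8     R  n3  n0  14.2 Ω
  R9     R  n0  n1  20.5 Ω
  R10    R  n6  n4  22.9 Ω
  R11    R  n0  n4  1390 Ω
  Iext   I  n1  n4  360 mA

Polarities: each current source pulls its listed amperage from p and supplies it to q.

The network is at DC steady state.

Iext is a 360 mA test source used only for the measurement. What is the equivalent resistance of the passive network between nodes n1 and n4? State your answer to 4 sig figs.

Apply KCL at each of the 6 non-ground nodes and solve the resulting linear system.
Node n1: branches {R1, R2, R9, Iext} → V_1 = -3.046
Node n2: branches {R5, R6} → V_2 = 28.79
Node n3: branches {R1, R2, R3, R7, R8} → V_3 = -2.731
Node n4: branches {R3, R10, R11, Iext} → V_4 = 86.44
Node n5: branches {R4, R5} → V_5 = 75.76
Node n6: branches {R4, R10} → V_6 = 80.03

R_eq = 248.6 Ω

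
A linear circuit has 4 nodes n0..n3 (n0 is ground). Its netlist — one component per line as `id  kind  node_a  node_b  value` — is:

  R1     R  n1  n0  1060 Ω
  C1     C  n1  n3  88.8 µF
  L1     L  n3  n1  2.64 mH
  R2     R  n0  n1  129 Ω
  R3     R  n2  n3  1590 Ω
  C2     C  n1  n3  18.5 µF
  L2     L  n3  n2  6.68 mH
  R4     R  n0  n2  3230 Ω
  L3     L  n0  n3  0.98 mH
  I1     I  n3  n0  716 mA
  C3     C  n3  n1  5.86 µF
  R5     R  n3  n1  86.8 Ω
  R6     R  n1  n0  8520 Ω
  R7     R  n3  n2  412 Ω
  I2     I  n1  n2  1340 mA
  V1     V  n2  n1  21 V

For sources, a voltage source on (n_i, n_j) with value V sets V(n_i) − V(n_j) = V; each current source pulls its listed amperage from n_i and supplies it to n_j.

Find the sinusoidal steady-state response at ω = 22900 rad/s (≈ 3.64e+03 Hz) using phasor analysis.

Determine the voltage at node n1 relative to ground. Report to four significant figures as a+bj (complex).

-3.078-15.57j V

Apply KCL at each of the 3 non-ground nodes and solve the resulting linear system.
Node n1: branches {R1, C1, L1, R2, C2, C3, R5, R6, I2, V1} → V_1 = -3.078-15.57j
Node n2: branches {R3, L2, R4, R7, I2, V1} → V_2 = 17.92-15.57j
Node n3: branches {C1, L1, R3, C2, L2, L3, I1, C3, R5, R7} → V_3 = -3.187-15.58j
Source currents: i(V1)=1.270+0.1428j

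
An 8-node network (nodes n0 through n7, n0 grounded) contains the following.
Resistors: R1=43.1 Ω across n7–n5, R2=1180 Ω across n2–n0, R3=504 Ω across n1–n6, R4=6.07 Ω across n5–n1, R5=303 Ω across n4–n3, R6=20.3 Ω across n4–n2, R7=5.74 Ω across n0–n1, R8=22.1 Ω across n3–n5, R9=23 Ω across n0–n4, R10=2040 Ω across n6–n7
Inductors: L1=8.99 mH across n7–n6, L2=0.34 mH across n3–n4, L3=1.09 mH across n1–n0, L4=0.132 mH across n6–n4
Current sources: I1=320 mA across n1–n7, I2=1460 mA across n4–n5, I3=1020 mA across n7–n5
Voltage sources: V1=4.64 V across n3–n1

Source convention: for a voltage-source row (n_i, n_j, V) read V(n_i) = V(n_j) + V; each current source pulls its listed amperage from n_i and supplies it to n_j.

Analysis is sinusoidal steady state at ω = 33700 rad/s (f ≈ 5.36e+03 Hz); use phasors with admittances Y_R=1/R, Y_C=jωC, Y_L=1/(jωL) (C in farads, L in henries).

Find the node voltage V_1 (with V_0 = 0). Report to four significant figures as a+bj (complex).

MNA unknowns: 7 node voltages V₁..V_7 plus 1 source current (V1)
R1: Y=0.02320+0.000j on G[7,5]
L1: Y=0.000-0.003301j on G[7,6]
I1: z[1]−=0.32, z[7]+=0.32
I2: z[4]−=1.46, z[5]+=1.46
L2: Y=0.000-0.08728j on G[3,4]
R2: Y=0.0008475+0.000j on G[2,0]
R3: Y=0.001984+0.000j on G[1,6]
I3: z[7]−=1.02, z[5]+=1.02
R4: Y=0.1647+0.000j on G[5,1]
R5: Y=0.003300+0.000j on G[4,3]
L3: Y=0.000-0.02722j on G[1,0]
L4: Y=0.000-0.2248j on G[6,4]
R6: Y=0.04926+0.000j on G[4,2]
R7: Y=0.1742+0.000j on G[0,1]
R8: Y=0.04525+0.000j on G[3,5]
R9: Y=0.04348+0.000j on G[0,4]
R10: Y=0.0004902+0.000j on G[6,7]
V1: row V3−V1=4.64, i_V1 at 3,1
solve → V1=0.2215+3.001j, V2=-2.669-11.47j, V3=4.861+3.001j, V4=-2.715-11.66j, V5=9.564+2.681j, V6=-3.142-11.51j, V7=-21.82-0.2143j
aux → i_V1=-1.092+0.5983j

0.2215+3.001j V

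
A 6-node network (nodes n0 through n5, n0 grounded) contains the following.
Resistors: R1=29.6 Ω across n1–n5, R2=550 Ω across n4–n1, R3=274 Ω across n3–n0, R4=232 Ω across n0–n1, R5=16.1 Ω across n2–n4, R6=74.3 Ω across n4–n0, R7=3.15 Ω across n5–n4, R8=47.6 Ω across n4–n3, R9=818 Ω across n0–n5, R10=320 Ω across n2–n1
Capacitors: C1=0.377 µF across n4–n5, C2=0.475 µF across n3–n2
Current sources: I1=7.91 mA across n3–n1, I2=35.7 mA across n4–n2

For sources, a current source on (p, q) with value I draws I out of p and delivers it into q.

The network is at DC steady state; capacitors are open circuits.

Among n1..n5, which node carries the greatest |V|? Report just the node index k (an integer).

2

MNA unknowns: 5 node voltages V₁..V_5
R1: Y=0.03378 on G[1,5]
C1: Y=0.000 on G[4,5]
R2: Y=0.001818 on G[4,1]
R3: Y=0.003650 on G[3,0]
R4: Y=0.004310 on G[0,1]
R5: Y=0.06211 on G[2,4]
R6: Y=0.01346 on G[4,0]
R7: Y=0.3175 on G[5,4]
I1: z[3]−=0.00791, z[1]+=0.00791
R8: Y=0.02101 on G[4,3]
C2: Y=0.000 on G[3,2]
R9: Y=0.001222 on G[0,5]
R10: Y=0.003125 on G[2,1]
I2: z[4]−=0.0357, z[2]+=0.0357
solve → V1=0.2466, V2=0.5633, V3=-0.3170, V4=0.004468, V5=0.02766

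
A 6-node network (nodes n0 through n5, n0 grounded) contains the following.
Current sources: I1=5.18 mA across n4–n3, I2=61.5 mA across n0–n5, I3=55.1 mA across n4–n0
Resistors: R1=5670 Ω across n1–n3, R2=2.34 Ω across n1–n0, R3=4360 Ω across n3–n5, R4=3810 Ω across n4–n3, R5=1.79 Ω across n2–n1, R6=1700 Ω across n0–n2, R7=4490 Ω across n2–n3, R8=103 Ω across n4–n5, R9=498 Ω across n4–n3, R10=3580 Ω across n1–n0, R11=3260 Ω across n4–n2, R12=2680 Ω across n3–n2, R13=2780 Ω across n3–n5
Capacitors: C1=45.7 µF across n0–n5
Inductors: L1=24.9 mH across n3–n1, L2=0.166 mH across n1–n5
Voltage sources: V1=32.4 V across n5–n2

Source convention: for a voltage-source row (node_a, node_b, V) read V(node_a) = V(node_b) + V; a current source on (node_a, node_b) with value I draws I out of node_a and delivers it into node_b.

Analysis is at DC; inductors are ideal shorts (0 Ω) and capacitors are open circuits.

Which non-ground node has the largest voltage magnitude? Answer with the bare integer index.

Element admittances at DC:
  I1: injects 0.00518 A into n3 (from n4)
  Y(R1) = 0.0001764 S between n1,n3
  Y(C1) = 0.000 S between n0,n5
  Y(R2) = 0.4274 S between n1,n0
  Y(R3) = 0.0002294 S between n3,n5
  Y(R4) = 0.0002625 S between n4,n3
  L1: short n3↔n1 (DC inductor)
  Y(R5) = 0.5587 S between n2,n1
  I2: injects 0.0615 A into n5 (from n0)
  Y(R6) = 0.0005882 S between n0,n2
  Y(R7) = 0.0002227 S between n2,n3
  Y(R8) = 0.009709 S between n4,n5
  L2: short n1↔n5 (DC inductor)
  I3: injects 0.0551 A into n0 (from n4)
  Y(R9) = 0.002008 S between n4,n3
  Y(R10) = 0.0002793 S between n1,n0
  Y(R11) = 0.0003067 S between n4,n2
  Y(R12) = 0.0003731 S between n3,n2
  Y(R13) = 0.0003597 S between n3,n5
  V1: constraint V(n5)−V(n2) = 32.4
Assemble and solve the 8×8 MNA system:
  V(n1)=0.05945  V(n2)=-32.34  V(n3)=0.05945  V(n4)=-5.656  V(n5)=0.05945
  i(L1)=-0.02710  i(L2)=-18.15  i(V1)=-18.15

2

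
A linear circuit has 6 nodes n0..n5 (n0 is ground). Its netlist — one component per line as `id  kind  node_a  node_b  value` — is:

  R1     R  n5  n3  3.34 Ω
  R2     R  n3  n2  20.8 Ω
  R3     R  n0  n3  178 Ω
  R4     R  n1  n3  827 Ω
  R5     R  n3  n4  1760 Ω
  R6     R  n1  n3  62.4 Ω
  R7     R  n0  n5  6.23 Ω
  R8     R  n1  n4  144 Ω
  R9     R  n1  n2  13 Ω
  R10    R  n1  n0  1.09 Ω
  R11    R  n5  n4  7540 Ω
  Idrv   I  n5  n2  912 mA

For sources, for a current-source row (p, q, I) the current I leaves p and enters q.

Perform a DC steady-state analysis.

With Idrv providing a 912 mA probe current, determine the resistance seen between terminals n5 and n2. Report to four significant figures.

Apply KCL at each of the 5 non-ground nodes and solve the resulting linear system.
Node n1: branches {R4, R6, R8, R9, R10} → V_1 = 0.5132
Node n2: branches {R2, R9, Idrv} → V_2 = 7.078
Node n3: branches {R1, R2, R3, R4, R5, R6} → V_3 = -1.387
Node n4: branches {R5, R8, R11} → V_4 = 0.3131
Node n5: branches {R1, R7, R11, Idrv} → V_5 = -2.885

R_eq = 10.92 Ω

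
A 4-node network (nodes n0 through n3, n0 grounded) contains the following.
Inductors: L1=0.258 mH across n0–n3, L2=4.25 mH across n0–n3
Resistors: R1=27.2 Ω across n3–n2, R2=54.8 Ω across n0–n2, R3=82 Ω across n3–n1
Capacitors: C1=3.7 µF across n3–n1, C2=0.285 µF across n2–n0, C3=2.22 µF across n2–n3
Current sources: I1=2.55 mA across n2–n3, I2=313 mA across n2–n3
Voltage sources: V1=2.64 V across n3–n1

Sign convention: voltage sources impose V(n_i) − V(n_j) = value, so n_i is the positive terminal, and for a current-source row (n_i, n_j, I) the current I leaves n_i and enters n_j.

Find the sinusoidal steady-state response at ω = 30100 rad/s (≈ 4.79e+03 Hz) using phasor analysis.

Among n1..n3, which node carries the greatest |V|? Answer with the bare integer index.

Element admittances at ω=30100 rad/s:
  Y(L1) = 0.000-0.1288j S between n0,n3
  Y(R1) = 0.03676+0.000j S between n3,n2
  Y(C1) = 0.000+0.1114j S between n3,n1
  I1: injects 0.00255 A into n3 (from n2)
  Y(R2) = 0.01825+0.000j S between n0,n2
  Y(C2) = 0.000+0.008579j S between n2,n0
  I2: injects 0.313 A into n3 (from n2)
  Y(L2) = 0.000-0.007817j S between n0,n3
  Y(R3) = 0.01220+0.000j S between n3,n1
  Y(C3) = 0.000+0.06682j S between n2,n3
  V1: constraint V(n3)−V(n1) = 2.64
Assemble and solve the 4×4 MNA system:
  V(n1)=-2.336+0.4350j  V(n2)=-1.792+3.115j  V(n3)=0.3037+0.4350j
  i(V1)=-0.03220-0.2940j

2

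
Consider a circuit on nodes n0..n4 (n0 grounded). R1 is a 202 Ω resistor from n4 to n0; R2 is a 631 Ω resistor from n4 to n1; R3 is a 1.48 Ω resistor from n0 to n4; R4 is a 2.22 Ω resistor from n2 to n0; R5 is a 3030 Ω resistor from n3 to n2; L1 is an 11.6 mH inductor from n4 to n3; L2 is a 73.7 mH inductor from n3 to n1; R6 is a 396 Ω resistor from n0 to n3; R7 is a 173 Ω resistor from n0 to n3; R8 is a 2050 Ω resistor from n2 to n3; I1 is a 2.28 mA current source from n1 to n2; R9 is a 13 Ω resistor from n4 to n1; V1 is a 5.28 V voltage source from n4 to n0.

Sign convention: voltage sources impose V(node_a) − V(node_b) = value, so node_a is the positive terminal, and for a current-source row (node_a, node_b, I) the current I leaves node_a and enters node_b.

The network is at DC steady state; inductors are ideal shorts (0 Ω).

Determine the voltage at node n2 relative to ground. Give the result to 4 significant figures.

0.01462 V

Apply KCL at each of the 4 non-ground nodes and solve the resulting linear system.
Node n1: branches {R2, L2, I1, R9} → V_1 = 5.280
Node n2: branches {R4, R5, R8, I1} → V_2 = 0.01462
Node n3: branches {R5, L1, L2, R6, R7, R8} → V_3 = 5.280
Node n4: branches {R1, R2, R3, L1, R9, V1} → V_4 = 5.280
Source currents: i(L1)=0.05044, i(L2)=0.002280, i(V1)=-3.644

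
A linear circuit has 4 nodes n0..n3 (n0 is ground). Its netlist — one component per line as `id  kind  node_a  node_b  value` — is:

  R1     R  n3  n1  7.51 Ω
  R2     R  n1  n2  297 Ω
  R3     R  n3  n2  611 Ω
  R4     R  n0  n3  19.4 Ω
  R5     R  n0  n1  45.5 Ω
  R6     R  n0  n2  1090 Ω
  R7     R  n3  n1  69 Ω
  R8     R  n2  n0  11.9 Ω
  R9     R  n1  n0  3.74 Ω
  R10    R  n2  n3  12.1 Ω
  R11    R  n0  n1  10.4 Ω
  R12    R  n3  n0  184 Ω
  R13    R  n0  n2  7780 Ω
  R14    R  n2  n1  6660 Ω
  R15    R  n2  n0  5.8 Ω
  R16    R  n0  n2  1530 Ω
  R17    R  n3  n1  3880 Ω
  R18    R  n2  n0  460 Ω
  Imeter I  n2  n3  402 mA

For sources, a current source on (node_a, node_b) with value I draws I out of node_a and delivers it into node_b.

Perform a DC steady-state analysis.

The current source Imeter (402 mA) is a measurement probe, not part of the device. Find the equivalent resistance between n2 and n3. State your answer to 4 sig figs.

Element admittances at DC:
  Y(R1) = 0.1332 S between n3,n1
  Y(R2) = 0.003367 S between n1,n2
  Y(R3) = 0.001637 S between n3,n2
  Y(R4) = 0.05155 S between n0,n3
  Y(R5) = 0.02198 S between n0,n1
  Y(R6) = 0.0009174 S between n0,n2
  Y(R7) = 0.01449 S between n3,n1
  Y(R8) = 0.08403 S between n2,n0
  Y(R9) = 0.2674 S between n1,n0
  Y(R10) = 0.08264 S between n2,n3
  Y(R11) = 0.09615 S between n0,n1
  Y(R12) = 0.005435 S between n3,n0
  Y(R13) = 0.0001285 S between n0,n2
  Y(R14) = 0.0001502 S between n2,n1
  Y(R15) = 0.1724 S between n2,n0
  Y(R16) = 0.0006536 S between n0,n2
  Y(R17) = 0.0002577 S between n3,n1
  Y(R18) = 0.002174 S between n2,n0
  Imeter: injects 0.402 A into n3 (from n2)
Assemble and solve the 3×3 MNA system:
  V(n1)=0.3620  V(n2)=-0.8282  V(n3)=1.334

R_eq = 5.378 Ω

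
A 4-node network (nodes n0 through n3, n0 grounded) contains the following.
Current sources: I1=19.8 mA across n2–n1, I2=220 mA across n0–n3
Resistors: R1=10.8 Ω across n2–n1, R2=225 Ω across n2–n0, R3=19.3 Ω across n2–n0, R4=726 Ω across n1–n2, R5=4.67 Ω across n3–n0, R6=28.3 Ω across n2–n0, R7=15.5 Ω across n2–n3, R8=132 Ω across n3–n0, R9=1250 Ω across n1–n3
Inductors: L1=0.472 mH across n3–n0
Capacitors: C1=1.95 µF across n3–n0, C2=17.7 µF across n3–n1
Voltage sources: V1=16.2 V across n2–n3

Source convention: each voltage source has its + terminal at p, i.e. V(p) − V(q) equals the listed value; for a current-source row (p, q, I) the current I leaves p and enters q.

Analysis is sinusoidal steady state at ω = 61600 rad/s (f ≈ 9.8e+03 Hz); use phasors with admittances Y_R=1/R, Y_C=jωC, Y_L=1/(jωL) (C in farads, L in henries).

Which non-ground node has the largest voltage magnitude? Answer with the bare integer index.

2

Apply KCL at each of the 3 non-ground nodes and solve the resulting linear system.
Node n1: branches {I1, R1, R4, C2, R9} → V_1 = -3.631-0.3769j
Node n2: branches {I1, R1, R2, R3, R4, R6, R7, V1} → V_2 = 12.45+1.027j
Node n3: branches {L1, C1, R5, I2, R7, R8, C2, R9, V1} → V_3 = -3.753+1.027j
Source currents: i(V1)=-3.716-0.2260j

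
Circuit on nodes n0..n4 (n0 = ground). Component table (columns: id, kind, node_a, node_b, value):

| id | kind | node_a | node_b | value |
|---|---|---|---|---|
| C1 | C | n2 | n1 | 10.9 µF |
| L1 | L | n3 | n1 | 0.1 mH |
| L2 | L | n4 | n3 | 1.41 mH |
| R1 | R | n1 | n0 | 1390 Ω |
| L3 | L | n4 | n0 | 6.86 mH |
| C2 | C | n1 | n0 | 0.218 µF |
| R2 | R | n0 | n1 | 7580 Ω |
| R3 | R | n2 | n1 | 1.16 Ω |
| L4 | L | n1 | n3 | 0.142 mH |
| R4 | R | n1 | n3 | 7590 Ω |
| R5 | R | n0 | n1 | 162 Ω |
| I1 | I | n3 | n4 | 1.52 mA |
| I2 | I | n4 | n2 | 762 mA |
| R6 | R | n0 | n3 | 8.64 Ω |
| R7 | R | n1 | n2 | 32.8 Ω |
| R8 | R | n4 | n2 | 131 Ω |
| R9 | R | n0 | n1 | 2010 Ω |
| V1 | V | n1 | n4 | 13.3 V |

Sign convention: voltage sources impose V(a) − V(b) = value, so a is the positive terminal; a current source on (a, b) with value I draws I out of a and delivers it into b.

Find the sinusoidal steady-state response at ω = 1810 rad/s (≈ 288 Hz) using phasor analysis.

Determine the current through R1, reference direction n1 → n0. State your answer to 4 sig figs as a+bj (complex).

0.003128-0.004188j A

Element admittances at ω=1810 rad/s:
  Y(C1) = 0.000+0.01973j S between n2,n1
  Y(L1) = 0.000-5.525j S between n3,n1
  Y(L2) = 0.000-0.3918j S between n4,n3
  Y(R1) = 0.0007194+0.000j S between n1,n0
  Y(L3) = 0.000-0.08054j S between n4,n0
  Y(C2) = 0.000+0.0003946j S between n1,n0
  Y(R2) = 0.0001319+0.000j S between n0,n1
  Y(R3) = 0.8621+0.000j S between n2,n1
  Y(L4) = 0.000-3.891j S between n1,n3
  Y(R4) = 0.0001318+0.000j S between n1,n3
  Y(R5) = 0.006173+0.000j S between n0,n1
  I1: injects 0.00152 A into n4 (from n3)
  I2: injects 0.762 A into n2 (from n4)
  Y(R6) = 0.1157+0.000j S between n0,n3
  Y(R7) = 0.03049+0.000j S between n1,n2
  Y(R8) = 0.007634+0.000j S between n4,n2
  Y(R9) = 0.0004975+0.000j S between n0,n1
  V1: constraint V(n1)−V(n4) = 13.3
Assemble and solve the 5×5 MNA system:
  V(n1)=4.349-5.821j  V(n2)=5.082-5.837j  V(n3)=3.748-5.865j  V(n4)=-8.951-5.821j
  i(V1)=0.2019+5.697j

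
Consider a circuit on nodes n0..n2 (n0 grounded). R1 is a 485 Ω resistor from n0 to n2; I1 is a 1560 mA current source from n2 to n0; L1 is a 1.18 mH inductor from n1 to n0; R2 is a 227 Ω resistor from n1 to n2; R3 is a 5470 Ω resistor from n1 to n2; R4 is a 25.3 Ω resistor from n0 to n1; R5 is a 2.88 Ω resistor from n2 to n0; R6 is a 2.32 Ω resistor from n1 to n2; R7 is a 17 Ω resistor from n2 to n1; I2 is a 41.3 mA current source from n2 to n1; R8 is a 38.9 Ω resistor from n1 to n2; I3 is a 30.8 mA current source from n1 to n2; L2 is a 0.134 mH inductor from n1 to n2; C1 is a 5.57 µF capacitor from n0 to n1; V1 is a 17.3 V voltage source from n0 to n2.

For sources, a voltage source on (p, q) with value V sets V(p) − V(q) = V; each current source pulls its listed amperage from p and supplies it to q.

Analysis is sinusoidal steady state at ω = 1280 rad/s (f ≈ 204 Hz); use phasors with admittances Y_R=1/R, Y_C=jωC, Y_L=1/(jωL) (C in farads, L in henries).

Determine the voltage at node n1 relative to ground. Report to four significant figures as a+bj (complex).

-15.56-0.04340j V

Element admittances at ω=1280 rad/s:
  Y(R1) = 0.002062+0.000j S between n0,n2
  I1: injects 1.56 A into n0 (from n2)
  Y(L1) = 0.000-0.6621j S between n1,n0
  Y(R2) = 0.004405+0.000j S between n1,n2
  Y(R3) = 0.0001828+0.000j S between n1,n2
  Y(R4) = 0.03953+0.000j S between n0,n1
  Y(R5) = 0.3472+0.000j S between n2,n0
  Y(R6) = 0.4310+0.000j S between n1,n2
  Y(R7) = 0.05882+0.000j S between n2,n1
  I2: injects 0.0413 A into n1 (from n2)
  Y(R8) = 0.02571+0.000j S between n1,n2
  I3: injects 0.0308 A into n2 (from n1)
  Y(L2) = 0.000-5.830j S between n1,n2
  Y(C1) = 0.000+0.007130j S between n0,n1
  V1: constraint V(n0)−V(n2) = 17.3
Assemble and solve the 3×3 MNA system:
  V(n1)=-15.56-0.04340j  V(n2)=-17.30+0.000j
  i(V1)=-5.126+10.19j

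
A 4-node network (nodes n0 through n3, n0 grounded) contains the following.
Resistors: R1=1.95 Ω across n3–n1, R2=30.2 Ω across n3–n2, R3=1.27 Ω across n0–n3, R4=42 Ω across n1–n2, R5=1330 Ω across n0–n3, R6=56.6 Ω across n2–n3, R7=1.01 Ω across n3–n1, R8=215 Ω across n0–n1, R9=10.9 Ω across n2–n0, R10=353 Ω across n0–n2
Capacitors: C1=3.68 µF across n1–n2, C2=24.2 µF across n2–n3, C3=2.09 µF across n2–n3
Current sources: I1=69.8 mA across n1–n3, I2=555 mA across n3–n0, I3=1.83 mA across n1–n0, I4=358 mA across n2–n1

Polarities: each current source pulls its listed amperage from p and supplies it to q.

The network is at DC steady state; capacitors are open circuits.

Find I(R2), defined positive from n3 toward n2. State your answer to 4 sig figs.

Element admittances at DC:
  Y(R1) = 0.5128 S between n3,n1
  Y(R2) = 0.03311 S between n3,n2
  Y(C1) = 0.000 S between n1,n2
  Y(R3) = 0.7874 S between n0,n3
  Y(C2) = 0.000 S between n2,n3
  Y(R4) = 0.02381 S between n1,n2
  I1: injects 0.0698 A into n3 (from n1)
  Y(R5) = 0.0007519 S between n0,n3
  Y(R6) = 0.01767 S between n2,n3
  I2: injects 0.555 A into n0 (from n3)
  Y(R7) = 0.9901 S between n3,n1
  Y(R8) = 0.004651 S between n0,n1
  Y(R9) = 0.09174 S between n2,n0
  Y(C3) = 0.000 S between n2,n3
  Y(R10) = 0.002833 S between n0,n2
  I3: injects 0.00183 A into n0 (from n1)
  I4: injects 0.358 A into n1 (from n2)
Assemble and solve the 3×3 MNA system:
  V(n1)=-0.2713  V(n2)=-2.284  V(n3)=-0.4309

0.06136 A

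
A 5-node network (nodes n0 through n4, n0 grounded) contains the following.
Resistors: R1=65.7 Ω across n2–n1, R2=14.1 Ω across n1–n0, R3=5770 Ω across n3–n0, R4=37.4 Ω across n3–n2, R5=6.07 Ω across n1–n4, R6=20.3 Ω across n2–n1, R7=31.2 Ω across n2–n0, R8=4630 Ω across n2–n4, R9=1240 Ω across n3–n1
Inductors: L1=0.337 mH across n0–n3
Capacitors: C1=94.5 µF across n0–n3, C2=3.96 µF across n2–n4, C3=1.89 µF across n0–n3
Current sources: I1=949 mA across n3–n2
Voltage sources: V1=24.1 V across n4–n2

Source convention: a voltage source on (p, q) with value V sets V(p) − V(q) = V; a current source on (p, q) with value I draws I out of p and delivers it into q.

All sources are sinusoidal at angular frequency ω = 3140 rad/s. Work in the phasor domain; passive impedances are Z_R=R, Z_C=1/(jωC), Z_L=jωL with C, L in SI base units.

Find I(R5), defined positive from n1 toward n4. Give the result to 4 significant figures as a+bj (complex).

MNA unknowns: 4 node voltages V₁..V_4 plus 1 source current (V1)
R1: Y=0.01522+0.000j on G[2,1]
R2: Y=0.07092+0.000j on G[1,0]
R3: Y=0.0001733+0.000j on G[3,0]
R4: Y=0.02674+0.000j on G[3,2]
R5: Y=0.1647+0.000j on G[1,4]
L1: Y=0.000-0.9450j on G[0,3]
R6: Y=0.04926+0.000j on G[2,1]
R7: Y=0.03205+0.000j on G[2,0]
C1: Y=0.000+0.2967j on G[0,3]
C2: Y=0.000+0.01243j on G[2,4]
I1: z[3]−=0.949, z[2]+=0.949
R8: Y=0.0002160+0.000j on G[2,4]
R9: Y=0.0008065+0.000j on G[3,1]
C3: Y=0.000+0.005935j on G[0,3]
V1: row V4−V2=24.1, i_V1 at 4,2
solve → V1=13.20-0.2718j, V2=0.01244-0.3517j, V3=-0.04794-1.458j, V4=24.11-0.3517j
aux → i_V1=-1.803-0.2865j

-1.797+0.01316j A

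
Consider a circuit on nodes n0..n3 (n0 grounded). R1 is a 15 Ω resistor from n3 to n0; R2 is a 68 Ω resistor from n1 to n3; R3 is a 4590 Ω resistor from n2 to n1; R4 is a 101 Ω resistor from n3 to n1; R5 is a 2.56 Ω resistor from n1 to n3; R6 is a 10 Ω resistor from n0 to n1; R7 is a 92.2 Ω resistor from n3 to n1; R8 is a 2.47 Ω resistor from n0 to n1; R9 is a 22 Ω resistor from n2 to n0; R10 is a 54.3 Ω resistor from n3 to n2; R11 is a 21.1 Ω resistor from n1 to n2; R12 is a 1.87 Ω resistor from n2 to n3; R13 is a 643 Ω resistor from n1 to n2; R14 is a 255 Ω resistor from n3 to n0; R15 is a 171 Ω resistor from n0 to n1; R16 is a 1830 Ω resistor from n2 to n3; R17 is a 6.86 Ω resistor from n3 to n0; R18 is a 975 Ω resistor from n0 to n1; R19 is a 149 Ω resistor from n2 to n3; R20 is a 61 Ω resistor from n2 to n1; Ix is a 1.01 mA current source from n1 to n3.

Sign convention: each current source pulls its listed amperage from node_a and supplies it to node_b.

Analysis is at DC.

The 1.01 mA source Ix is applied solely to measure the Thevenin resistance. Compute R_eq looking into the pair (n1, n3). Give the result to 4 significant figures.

R_eq = 1.536 Ω

Apply KCL at each of the 3 non-ground nodes and solve the resulting linear system.
Node n1: branches {R2, R3, R4, R5, R6, R7, R8, R11, R13, R15, R18, R20, Ix} → V_1 = -0.0005119
Node n2: branches {R3, R9, R10, R11, R12, R13, R16, R19, R20} → V_2 = 0.0008173
Node n3: branches {R1, R2, R4, R5, R7, R10, R12, R14, R16, R17, R19, Ix} → V_3 = 0.001039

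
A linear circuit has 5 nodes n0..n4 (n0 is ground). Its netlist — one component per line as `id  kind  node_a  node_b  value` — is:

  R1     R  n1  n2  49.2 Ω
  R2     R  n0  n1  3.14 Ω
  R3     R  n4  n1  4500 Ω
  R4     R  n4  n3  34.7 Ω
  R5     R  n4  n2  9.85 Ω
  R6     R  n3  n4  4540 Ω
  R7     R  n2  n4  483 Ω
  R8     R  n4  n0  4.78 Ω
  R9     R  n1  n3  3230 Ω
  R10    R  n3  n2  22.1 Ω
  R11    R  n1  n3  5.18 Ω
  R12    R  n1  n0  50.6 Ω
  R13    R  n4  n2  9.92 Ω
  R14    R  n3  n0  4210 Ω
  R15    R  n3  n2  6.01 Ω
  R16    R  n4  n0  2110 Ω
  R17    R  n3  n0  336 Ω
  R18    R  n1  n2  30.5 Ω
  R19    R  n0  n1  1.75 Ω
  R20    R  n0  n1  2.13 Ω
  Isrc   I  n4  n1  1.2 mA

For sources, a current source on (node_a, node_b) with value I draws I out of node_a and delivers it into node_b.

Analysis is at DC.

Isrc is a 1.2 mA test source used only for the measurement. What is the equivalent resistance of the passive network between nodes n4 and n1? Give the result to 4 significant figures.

MNA unknowns: 4 node voltages V₁..V_4
R1: Y=0.02033 on G[1,2]
R2: Y=0.3185 on G[0,1]
R3: Y=0.0002222 on G[4,1]
R4: Y=0.02882 on G[4,3]
R5: Y=0.1015 on G[4,2]
R6: Y=0.0002203 on G[3,4]
R7: Y=0.002070 on G[2,4]
R8: Y=0.2092 on G[4,0]
R9: Y=0.0003096 on G[1,3]
R10: Y=0.04525 on G[3,2]
R11: Y=0.1931 on G[1,3]
R12: Y=0.01976 on G[1,0]
R13: Y=0.1008 on G[4,2]
R14: Y=0.0002375 on G[3,0]
R15: Y=0.1664 on G[3,2]
R16: Y=0.0004739 on G[4,0]
R17: Y=0.002976 on G[3,0]
R18: Y=0.03279 on G[1,2]
R19: Y=0.5714 on G[0,1]
R20: Y=0.4695 on G[0,1]
Isrc: z[4]−=0.0012, z[1]+=0.0012
solve → V1=0.0005608, V2=-0.001964, V3=-0.0009468, V4=-0.003674

R_eq = 3.529 Ω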